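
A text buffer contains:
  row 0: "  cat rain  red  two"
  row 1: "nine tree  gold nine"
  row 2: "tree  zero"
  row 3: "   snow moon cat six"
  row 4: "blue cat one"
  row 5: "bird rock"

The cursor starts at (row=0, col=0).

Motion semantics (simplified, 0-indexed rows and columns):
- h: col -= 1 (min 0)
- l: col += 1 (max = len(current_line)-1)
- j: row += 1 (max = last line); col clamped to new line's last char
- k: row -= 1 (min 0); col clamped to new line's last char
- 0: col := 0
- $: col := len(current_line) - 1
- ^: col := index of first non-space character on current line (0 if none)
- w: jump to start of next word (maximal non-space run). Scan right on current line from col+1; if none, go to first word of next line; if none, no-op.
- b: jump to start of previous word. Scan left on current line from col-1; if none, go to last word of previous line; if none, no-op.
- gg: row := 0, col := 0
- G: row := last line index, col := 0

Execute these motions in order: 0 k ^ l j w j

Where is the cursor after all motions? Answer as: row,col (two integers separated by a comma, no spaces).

After 1 (0): row=0 col=0 char='_'
After 2 (k): row=0 col=0 char='_'
After 3 (^): row=0 col=2 char='c'
After 4 (l): row=0 col=3 char='a'
After 5 (j): row=1 col=3 char='e'
After 6 (w): row=1 col=5 char='t'
After 7 (j): row=2 col=5 char='_'

Answer: 2,5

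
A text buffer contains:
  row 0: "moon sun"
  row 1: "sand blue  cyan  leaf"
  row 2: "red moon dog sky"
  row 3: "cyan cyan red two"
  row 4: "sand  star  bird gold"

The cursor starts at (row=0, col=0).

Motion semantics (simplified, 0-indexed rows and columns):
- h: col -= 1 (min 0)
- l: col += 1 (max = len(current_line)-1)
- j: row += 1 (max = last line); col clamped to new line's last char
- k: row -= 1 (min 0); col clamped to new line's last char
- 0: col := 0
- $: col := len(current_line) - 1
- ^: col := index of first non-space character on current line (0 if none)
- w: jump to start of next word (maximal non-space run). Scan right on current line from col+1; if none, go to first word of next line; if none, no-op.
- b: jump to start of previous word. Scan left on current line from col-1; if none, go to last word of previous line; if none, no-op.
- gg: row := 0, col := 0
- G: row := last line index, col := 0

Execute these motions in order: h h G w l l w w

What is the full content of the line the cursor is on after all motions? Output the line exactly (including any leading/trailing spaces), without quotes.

After 1 (h): row=0 col=0 char='m'
After 2 (h): row=0 col=0 char='m'
After 3 (G): row=4 col=0 char='s'
After 4 (w): row=4 col=6 char='s'
After 5 (l): row=4 col=7 char='t'
After 6 (l): row=4 col=8 char='a'
After 7 (w): row=4 col=12 char='b'
After 8 (w): row=4 col=17 char='g'

Answer: sand  star  bird gold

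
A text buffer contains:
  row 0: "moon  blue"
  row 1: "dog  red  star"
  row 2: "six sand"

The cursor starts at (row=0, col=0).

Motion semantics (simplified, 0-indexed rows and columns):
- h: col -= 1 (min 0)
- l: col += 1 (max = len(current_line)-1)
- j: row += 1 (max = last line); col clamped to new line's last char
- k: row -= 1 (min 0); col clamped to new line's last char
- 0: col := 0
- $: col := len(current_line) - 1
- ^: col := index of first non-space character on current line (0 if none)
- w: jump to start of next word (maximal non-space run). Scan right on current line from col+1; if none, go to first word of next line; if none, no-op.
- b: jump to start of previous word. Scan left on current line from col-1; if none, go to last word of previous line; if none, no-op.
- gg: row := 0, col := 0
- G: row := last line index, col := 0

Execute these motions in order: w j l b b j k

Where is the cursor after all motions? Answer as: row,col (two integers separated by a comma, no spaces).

Answer: 1,0

Derivation:
After 1 (w): row=0 col=6 char='b'
After 2 (j): row=1 col=6 char='e'
After 3 (l): row=1 col=7 char='d'
After 4 (b): row=1 col=5 char='r'
After 5 (b): row=1 col=0 char='d'
After 6 (j): row=2 col=0 char='s'
After 7 (k): row=1 col=0 char='d'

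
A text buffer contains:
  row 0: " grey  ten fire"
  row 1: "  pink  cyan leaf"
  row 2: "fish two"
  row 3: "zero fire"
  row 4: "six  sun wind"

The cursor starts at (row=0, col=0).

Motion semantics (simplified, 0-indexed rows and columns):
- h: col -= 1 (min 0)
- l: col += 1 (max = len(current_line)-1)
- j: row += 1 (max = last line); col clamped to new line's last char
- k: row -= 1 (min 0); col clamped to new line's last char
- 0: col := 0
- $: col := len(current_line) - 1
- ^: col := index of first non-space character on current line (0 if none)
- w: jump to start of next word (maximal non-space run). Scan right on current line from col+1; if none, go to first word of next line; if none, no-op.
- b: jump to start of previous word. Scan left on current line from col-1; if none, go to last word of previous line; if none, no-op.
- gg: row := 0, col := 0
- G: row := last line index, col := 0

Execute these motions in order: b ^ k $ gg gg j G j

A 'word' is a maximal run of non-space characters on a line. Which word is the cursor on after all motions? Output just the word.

Answer: six

Derivation:
After 1 (b): row=0 col=0 char='_'
After 2 (^): row=0 col=1 char='g'
After 3 (k): row=0 col=1 char='g'
After 4 ($): row=0 col=14 char='e'
After 5 (gg): row=0 col=0 char='_'
After 6 (gg): row=0 col=0 char='_'
After 7 (j): row=1 col=0 char='_'
After 8 (G): row=4 col=0 char='s'
After 9 (j): row=4 col=0 char='s'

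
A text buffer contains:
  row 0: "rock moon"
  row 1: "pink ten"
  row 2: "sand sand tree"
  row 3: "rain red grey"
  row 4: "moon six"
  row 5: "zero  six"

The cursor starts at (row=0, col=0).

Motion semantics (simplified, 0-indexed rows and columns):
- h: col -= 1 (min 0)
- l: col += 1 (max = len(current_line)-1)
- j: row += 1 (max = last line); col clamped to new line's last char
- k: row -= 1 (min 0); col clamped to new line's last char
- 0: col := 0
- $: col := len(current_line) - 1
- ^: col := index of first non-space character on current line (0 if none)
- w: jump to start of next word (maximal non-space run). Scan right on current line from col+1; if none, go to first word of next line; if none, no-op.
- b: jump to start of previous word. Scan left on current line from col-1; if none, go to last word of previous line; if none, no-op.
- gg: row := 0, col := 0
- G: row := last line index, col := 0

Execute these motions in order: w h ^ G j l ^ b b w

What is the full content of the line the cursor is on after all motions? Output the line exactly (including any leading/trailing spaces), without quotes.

After 1 (w): row=0 col=5 char='m'
After 2 (h): row=0 col=4 char='_'
After 3 (^): row=0 col=0 char='r'
After 4 (G): row=5 col=0 char='z'
After 5 (j): row=5 col=0 char='z'
After 6 (l): row=5 col=1 char='e'
After 7 (^): row=5 col=0 char='z'
After 8 (b): row=4 col=5 char='s'
After 9 (b): row=4 col=0 char='m'
After 10 (w): row=4 col=5 char='s'

Answer: moon six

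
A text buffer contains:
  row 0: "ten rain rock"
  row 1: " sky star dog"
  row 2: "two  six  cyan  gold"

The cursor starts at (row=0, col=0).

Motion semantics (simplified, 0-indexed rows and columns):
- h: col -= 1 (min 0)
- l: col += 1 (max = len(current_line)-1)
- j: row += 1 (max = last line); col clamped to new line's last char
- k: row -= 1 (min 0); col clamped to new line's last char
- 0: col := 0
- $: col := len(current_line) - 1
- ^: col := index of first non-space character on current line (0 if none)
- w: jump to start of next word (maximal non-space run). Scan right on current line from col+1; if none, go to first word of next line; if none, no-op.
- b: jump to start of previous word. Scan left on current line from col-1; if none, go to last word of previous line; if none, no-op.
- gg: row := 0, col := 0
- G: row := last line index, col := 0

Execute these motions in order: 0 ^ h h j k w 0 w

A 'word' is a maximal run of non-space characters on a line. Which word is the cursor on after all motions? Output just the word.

Answer: rain

Derivation:
After 1 (0): row=0 col=0 char='t'
After 2 (^): row=0 col=0 char='t'
After 3 (h): row=0 col=0 char='t'
After 4 (h): row=0 col=0 char='t'
After 5 (j): row=1 col=0 char='_'
After 6 (k): row=0 col=0 char='t'
After 7 (w): row=0 col=4 char='r'
After 8 (0): row=0 col=0 char='t'
After 9 (w): row=0 col=4 char='r'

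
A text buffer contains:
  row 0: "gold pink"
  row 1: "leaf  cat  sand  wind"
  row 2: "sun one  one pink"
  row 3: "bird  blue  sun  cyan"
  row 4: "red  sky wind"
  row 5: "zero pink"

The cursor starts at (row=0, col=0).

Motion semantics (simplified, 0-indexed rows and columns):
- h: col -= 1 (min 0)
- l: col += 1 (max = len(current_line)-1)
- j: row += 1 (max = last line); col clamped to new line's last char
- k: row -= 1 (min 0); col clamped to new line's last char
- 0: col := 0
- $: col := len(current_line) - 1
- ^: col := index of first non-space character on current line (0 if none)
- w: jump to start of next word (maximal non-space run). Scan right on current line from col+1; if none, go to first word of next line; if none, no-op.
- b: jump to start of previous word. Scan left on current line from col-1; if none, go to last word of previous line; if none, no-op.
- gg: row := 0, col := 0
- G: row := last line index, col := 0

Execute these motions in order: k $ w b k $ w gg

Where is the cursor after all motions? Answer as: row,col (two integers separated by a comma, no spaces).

After 1 (k): row=0 col=0 char='g'
After 2 ($): row=0 col=8 char='k'
After 3 (w): row=1 col=0 char='l'
After 4 (b): row=0 col=5 char='p'
After 5 (k): row=0 col=5 char='p'
After 6 ($): row=0 col=8 char='k'
After 7 (w): row=1 col=0 char='l'
After 8 (gg): row=0 col=0 char='g'

Answer: 0,0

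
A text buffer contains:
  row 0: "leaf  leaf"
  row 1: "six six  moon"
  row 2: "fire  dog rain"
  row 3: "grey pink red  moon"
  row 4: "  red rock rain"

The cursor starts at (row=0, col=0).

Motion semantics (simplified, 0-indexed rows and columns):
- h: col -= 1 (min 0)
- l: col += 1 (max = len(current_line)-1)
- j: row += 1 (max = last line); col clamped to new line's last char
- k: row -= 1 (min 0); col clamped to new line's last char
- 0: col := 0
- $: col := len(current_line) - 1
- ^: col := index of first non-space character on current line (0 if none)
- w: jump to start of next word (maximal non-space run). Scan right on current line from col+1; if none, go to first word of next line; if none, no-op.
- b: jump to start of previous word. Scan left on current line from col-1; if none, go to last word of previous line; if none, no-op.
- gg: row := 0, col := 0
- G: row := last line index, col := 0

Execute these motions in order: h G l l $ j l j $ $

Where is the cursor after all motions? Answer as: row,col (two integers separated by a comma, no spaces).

Answer: 4,14

Derivation:
After 1 (h): row=0 col=0 char='l'
After 2 (G): row=4 col=0 char='_'
After 3 (l): row=4 col=1 char='_'
After 4 (l): row=4 col=2 char='r'
After 5 ($): row=4 col=14 char='n'
After 6 (j): row=4 col=14 char='n'
After 7 (l): row=4 col=14 char='n'
After 8 (j): row=4 col=14 char='n'
After 9 ($): row=4 col=14 char='n'
After 10 ($): row=4 col=14 char='n'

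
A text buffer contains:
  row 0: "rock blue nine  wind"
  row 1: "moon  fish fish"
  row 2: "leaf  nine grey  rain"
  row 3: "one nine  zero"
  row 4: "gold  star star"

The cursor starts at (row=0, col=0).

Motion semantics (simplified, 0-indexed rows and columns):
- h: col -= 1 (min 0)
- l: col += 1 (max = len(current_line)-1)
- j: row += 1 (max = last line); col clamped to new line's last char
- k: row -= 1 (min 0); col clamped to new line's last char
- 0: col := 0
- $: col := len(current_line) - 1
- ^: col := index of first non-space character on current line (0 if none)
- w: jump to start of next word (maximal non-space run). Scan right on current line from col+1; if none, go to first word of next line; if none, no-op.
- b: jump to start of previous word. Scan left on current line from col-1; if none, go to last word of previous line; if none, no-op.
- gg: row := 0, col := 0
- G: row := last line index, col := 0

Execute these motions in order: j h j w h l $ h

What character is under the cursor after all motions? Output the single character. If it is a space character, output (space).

After 1 (j): row=1 col=0 char='m'
After 2 (h): row=1 col=0 char='m'
After 3 (j): row=2 col=0 char='l'
After 4 (w): row=2 col=6 char='n'
After 5 (h): row=2 col=5 char='_'
After 6 (l): row=2 col=6 char='n'
After 7 ($): row=2 col=20 char='n'
After 8 (h): row=2 col=19 char='i'

Answer: i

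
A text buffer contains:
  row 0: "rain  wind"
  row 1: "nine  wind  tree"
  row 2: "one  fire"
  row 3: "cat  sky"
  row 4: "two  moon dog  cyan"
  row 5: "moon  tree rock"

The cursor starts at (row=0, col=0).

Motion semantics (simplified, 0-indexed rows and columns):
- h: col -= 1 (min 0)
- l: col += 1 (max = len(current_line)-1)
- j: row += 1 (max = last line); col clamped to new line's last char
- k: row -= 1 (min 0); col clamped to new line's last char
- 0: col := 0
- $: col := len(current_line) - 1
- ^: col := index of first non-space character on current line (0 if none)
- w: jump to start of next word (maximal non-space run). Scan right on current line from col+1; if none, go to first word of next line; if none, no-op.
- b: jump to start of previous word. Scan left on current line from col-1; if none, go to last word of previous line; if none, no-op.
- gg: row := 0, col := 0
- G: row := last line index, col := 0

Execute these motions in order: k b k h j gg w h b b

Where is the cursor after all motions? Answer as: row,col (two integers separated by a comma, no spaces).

Answer: 0,0

Derivation:
After 1 (k): row=0 col=0 char='r'
After 2 (b): row=0 col=0 char='r'
After 3 (k): row=0 col=0 char='r'
After 4 (h): row=0 col=0 char='r'
After 5 (j): row=1 col=0 char='n'
After 6 (gg): row=0 col=0 char='r'
After 7 (w): row=0 col=6 char='w'
After 8 (h): row=0 col=5 char='_'
After 9 (b): row=0 col=0 char='r'
After 10 (b): row=0 col=0 char='r'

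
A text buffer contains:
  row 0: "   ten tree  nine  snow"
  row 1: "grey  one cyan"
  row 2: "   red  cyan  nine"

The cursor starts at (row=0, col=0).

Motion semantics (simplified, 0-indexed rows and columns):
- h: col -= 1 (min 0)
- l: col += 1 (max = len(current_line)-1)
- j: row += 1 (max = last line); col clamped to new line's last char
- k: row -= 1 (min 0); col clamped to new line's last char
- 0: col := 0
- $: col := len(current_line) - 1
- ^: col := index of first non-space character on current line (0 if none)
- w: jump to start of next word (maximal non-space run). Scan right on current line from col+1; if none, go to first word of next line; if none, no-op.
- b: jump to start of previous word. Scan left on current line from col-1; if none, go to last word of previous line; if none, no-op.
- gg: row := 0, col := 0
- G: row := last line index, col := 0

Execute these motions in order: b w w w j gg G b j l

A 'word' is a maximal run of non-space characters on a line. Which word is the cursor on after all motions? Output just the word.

Answer: cyan

Derivation:
After 1 (b): row=0 col=0 char='_'
After 2 (w): row=0 col=3 char='t'
After 3 (w): row=0 col=7 char='t'
After 4 (w): row=0 col=13 char='n'
After 5 (j): row=1 col=13 char='n'
After 6 (gg): row=0 col=0 char='_'
After 7 (G): row=2 col=0 char='_'
After 8 (b): row=1 col=10 char='c'
After 9 (j): row=2 col=10 char='a'
After 10 (l): row=2 col=11 char='n'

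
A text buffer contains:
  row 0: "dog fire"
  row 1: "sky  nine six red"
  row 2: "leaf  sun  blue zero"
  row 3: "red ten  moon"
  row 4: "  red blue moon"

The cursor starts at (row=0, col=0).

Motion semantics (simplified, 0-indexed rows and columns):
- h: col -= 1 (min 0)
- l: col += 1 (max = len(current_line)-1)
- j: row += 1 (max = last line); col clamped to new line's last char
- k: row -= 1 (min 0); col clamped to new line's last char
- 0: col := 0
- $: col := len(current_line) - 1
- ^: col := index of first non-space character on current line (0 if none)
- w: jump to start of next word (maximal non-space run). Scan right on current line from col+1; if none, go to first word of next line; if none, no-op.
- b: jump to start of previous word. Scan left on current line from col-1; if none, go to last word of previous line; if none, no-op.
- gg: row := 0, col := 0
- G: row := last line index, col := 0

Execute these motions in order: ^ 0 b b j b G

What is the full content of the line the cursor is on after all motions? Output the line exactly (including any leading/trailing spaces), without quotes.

After 1 (^): row=0 col=0 char='d'
After 2 (0): row=0 col=0 char='d'
After 3 (b): row=0 col=0 char='d'
After 4 (b): row=0 col=0 char='d'
After 5 (j): row=1 col=0 char='s'
After 6 (b): row=0 col=4 char='f'
After 7 (G): row=4 col=0 char='_'

Answer:   red blue moon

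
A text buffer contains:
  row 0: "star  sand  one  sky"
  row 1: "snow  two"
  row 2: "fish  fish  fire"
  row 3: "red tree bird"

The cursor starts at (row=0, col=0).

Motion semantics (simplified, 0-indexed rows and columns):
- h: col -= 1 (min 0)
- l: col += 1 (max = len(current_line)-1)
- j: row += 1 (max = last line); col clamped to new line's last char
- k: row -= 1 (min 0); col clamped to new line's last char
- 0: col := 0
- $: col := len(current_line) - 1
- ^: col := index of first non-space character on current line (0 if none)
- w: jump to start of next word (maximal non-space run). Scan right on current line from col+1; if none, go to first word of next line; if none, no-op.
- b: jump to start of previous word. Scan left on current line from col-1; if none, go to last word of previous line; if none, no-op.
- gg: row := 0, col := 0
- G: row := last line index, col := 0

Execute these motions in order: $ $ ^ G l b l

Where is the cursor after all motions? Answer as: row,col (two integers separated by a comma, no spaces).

Answer: 3,1

Derivation:
After 1 ($): row=0 col=19 char='y'
After 2 ($): row=0 col=19 char='y'
After 3 (^): row=0 col=0 char='s'
After 4 (G): row=3 col=0 char='r'
After 5 (l): row=3 col=1 char='e'
After 6 (b): row=3 col=0 char='r'
After 7 (l): row=3 col=1 char='e'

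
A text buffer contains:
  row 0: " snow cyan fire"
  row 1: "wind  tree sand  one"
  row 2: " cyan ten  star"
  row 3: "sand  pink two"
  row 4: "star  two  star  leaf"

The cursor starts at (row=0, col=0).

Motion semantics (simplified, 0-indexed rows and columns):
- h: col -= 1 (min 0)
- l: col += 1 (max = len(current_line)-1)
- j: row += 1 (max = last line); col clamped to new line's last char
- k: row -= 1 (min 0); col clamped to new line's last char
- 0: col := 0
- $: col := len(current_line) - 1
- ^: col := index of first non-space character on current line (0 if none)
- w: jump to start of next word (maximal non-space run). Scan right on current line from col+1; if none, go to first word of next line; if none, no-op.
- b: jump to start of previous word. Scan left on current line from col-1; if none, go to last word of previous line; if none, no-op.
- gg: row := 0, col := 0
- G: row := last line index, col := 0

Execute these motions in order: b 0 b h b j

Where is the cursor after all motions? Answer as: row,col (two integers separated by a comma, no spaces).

Answer: 1,0

Derivation:
After 1 (b): row=0 col=0 char='_'
After 2 (0): row=0 col=0 char='_'
After 3 (b): row=0 col=0 char='_'
After 4 (h): row=0 col=0 char='_'
After 5 (b): row=0 col=0 char='_'
After 6 (j): row=1 col=0 char='w'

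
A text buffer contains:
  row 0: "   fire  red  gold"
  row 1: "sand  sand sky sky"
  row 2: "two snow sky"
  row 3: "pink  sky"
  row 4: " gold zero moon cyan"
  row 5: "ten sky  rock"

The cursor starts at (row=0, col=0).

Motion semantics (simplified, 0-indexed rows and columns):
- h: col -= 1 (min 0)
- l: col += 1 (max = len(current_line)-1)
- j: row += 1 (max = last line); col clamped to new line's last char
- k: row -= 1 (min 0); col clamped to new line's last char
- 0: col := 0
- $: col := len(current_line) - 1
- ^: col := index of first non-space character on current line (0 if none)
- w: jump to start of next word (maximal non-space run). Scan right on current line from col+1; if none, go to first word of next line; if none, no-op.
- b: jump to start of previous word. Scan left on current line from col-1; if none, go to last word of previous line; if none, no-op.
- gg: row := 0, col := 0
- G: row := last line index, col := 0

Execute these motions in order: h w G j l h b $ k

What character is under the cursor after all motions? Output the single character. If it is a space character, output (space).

Answer: y

Derivation:
After 1 (h): row=0 col=0 char='_'
After 2 (w): row=0 col=3 char='f'
After 3 (G): row=5 col=0 char='t'
After 4 (j): row=5 col=0 char='t'
After 5 (l): row=5 col=1 char='e'
After 6 (h): row=5 col=0 char='t'
After 7 (b): row=4 col=16 char='c'
After 8 ($): row=4 col=19 char='n'
After 9 (k): row=3 col=8 char='y'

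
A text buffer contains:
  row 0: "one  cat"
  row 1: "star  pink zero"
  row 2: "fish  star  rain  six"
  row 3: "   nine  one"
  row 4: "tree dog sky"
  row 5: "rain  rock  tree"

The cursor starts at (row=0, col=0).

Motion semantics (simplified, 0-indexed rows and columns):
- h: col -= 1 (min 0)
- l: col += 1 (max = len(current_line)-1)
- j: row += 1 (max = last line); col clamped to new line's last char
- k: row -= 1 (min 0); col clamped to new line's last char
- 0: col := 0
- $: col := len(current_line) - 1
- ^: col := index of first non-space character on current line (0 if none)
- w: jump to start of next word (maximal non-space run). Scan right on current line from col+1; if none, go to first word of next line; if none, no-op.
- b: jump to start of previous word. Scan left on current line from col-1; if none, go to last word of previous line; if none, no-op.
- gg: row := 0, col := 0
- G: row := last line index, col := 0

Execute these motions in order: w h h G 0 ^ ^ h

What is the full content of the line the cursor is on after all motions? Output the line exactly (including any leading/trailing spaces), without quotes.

Answer: rain  rock  tree

Derivation:
After 1 (w): row=0 col=5 char='c'
After 2 (h): row=0 col=4 char='_'
After 3 (h): row=0 col=3 char='_'
After 4 (G): row=5 col=0 char='r'
After 5 (0): row=5 col=0 char='r'
After 6 (^): row=5 col=0 char='r'
After 7 (^): row=5 col=0 char='r'
After 8 (h): row=5 col=0 char='r'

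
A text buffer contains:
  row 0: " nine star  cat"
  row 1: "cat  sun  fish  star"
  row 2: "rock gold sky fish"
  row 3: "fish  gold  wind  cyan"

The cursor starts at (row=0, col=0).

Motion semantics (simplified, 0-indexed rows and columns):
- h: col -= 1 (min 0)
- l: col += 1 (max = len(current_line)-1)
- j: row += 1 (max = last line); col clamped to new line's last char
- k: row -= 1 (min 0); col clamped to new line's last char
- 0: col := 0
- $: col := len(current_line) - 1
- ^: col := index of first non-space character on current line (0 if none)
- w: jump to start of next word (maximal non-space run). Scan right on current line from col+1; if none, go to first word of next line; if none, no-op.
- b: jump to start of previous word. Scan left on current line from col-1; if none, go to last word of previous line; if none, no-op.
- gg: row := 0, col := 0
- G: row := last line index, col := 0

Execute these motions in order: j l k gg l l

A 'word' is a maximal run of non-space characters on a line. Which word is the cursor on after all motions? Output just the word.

Answer: nine

Derivation:
After 1 (j): row=1 col=0 char='c'
After 2 (l): row=1 col=1 char='a'
After 3 (k): row=0 col=1 char='n'
After 4 (gg): row=0 col=0 char='_'
After 5 (l): row=0 col=1 char='n'
After 6 (l): row=0 col=2 char='i'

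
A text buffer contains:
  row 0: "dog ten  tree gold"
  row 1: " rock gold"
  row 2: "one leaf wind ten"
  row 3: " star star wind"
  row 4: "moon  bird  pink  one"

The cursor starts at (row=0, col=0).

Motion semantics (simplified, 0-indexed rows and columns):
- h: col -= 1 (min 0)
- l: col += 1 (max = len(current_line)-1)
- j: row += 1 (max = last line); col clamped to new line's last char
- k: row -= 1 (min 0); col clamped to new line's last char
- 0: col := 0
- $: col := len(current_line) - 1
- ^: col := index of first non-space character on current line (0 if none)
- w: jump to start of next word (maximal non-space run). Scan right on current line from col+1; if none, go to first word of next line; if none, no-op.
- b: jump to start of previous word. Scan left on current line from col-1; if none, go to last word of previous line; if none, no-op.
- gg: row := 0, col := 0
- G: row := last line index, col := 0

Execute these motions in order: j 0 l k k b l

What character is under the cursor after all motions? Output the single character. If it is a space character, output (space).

Answer: o

Derivation:
After 1 (j): row=1 col=0 char='_'
After 2 (0): row=1 col=0 char='_'
After 3 (l): row=1 col=1 char='r'
After 4 (k): row=0 col=1 char='o'
After 5 (k): row=0 col=1 char='o'
After 6 (b): row=0 col=0 char='d'
After 7 (l): row=0 col=1 char='o'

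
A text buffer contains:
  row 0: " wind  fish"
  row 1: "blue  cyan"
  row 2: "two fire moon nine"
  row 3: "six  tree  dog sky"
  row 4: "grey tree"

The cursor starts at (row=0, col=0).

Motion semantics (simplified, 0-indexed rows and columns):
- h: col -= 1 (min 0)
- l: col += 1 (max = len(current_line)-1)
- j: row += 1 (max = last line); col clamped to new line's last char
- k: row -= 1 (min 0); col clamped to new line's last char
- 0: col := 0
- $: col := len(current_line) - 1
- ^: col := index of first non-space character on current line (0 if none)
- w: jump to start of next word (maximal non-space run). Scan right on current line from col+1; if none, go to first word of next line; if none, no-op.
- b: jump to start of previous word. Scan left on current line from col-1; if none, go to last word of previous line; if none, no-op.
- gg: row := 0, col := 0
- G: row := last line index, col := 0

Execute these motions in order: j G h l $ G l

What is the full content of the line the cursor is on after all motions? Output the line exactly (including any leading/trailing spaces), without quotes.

After 1 (j): row=1 col=0 char='b'
After 2 (G): row=4 col=0 char='g'
After 3 (h): row=4 col=0 char='g'
After 4 (l): row=4 col=1 char='r'
After 5 ($): row=4 col=8 char='e'
After 6 (G): row=4 col=0 char='g'
After 7 (l): row=4 col=1 char='r'

Answer: grey tree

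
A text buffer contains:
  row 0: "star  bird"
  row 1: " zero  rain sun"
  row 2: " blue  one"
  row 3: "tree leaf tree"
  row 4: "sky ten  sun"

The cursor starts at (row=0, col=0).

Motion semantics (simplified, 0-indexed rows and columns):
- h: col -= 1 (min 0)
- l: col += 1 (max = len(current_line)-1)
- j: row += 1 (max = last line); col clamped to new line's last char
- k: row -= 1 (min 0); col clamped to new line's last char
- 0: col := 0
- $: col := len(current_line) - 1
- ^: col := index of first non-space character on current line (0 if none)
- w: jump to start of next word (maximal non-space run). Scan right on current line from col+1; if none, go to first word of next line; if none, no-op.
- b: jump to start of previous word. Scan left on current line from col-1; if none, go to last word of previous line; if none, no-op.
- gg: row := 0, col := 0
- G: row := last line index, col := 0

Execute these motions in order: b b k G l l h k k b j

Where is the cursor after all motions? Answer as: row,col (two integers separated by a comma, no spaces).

After 1 (b): row=0 col=0 char='s'
After 2 (b): row=0 col=0 char='s'
After 3 (k): row=0 col=0 char='s'
After 4 (G): row=4 col=0 char='s'
After 5 (l): row=4 col=1 char='k'
After 6 (l): row=4 col=2 char='y'
After 7 (h): row=4 col=1 char='k'
After 8 (k): row=3 col=1 char='r'
After 9 (k): row=2 col=1 char='b'
After 10 (b): row=1 col=12 char='s'
After 11 (j): row=2 col=9 char='e'

Answer: 2,9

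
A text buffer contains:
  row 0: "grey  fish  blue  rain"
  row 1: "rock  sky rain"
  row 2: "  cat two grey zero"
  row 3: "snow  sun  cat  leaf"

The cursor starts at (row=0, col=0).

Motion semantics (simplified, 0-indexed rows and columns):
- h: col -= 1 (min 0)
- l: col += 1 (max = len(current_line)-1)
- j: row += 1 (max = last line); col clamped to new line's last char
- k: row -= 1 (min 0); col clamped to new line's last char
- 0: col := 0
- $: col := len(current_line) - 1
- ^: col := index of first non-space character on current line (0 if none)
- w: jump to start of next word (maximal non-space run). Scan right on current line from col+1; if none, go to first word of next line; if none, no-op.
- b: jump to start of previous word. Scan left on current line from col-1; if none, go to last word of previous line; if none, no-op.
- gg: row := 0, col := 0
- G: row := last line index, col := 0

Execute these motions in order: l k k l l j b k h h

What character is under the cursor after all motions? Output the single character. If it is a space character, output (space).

Answer: g

Derivation:
After 1 (l): row=0 col=1 char='r'
After 2 (k): row=0 col=1 char='r'
After 3 (k): row=0 col=1 char='r'
After 4 (l): row=0 col=2 char='e'
After 5 (l): row=0 col=3 char='y'
After 6 (j): row=1 col=3 char='k'
After 7 (b): row=1 col=0 char='r'
After 8 (k): row=0 col=0 char='g'
After 9 (h): row=0 col=0 char='g'
After 10 (h): row=0 col=0 char='g'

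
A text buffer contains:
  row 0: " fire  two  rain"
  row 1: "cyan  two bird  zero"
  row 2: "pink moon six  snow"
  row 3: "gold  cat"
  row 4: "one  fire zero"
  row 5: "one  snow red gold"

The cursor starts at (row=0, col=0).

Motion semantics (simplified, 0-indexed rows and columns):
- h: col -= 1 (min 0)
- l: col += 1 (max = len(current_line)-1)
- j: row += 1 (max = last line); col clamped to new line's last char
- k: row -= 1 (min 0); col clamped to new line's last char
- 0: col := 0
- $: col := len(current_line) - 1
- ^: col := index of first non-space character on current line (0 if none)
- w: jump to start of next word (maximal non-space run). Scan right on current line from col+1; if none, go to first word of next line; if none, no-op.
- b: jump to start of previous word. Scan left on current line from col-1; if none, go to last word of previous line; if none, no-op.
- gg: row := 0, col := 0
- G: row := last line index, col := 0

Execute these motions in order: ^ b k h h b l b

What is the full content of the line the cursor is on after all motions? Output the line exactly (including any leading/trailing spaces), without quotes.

After 1 (^): row=0 col=1 char='f'
After 2 (b): row=0 col=1 char='f'
After 3 (k): row=0 col=1 char='f'
After 4 (h): row=0 col=0 char='_'
After 5 (h): row=0 col=0 char='_'
After 6 (b): row=0 col=0 char='_'
After 7 (l): row=0 col=1 char='f'
After 8 (b): row=0 col=1 char='f'

Answer:  fire  two  rain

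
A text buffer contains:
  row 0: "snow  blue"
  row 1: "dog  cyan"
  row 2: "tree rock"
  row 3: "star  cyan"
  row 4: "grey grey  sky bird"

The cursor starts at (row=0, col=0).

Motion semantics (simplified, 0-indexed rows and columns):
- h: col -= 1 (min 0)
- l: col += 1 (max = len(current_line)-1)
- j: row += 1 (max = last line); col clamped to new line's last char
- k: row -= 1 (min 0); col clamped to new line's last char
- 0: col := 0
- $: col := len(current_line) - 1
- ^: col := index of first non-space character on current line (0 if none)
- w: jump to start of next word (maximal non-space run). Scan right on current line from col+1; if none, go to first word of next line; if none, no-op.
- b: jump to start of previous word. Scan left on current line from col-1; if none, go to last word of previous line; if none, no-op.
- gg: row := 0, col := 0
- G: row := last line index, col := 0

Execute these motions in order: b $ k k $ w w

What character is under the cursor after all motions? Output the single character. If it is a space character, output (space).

After 1 (b): row=0 col=0 char='s'
After 2 ($): row=0 col=9 char='e'
After 3 (k): row=0 col=9 char='e'
After 4 (k): row=0 col=9 char='e'
After 5 ($): row=0 col=9 char='e'
After 6 (w): row=1 col=0 char='d'
After 7 (w): row=1 col=5 char='c'

Answer: c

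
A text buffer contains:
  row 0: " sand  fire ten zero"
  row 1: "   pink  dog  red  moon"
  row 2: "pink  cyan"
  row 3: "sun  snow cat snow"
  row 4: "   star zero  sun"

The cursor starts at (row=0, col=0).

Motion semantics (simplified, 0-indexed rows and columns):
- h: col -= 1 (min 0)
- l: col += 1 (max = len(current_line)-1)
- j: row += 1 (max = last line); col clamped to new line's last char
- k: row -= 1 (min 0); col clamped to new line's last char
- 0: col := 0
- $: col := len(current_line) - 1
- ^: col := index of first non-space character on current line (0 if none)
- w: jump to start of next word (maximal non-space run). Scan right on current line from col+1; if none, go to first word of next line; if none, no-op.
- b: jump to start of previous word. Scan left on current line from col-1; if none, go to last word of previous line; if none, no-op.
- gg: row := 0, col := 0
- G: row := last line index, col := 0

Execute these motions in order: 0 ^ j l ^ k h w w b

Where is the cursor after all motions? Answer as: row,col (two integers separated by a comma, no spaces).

Answer: 0,7

Derivation:
After 1 (0): row=0 col=0 char='_'
After 2 (^): row=0 col=1 char='s'
After 3 (j): row=1 col=1 char='_'
After 4 (l): row=1 col=2 char='_'
After 5 (^): row=1 col=3 char='p'
After 6 (k): row=0 col=3 char='n'
After 7 (h): row=0 col=2 char='a'
After 8 (w): row=0 col=7 char='f'
After 9 (w): row=0 col=12 char='t'
After 10 (b): row=0 col=7 char='f'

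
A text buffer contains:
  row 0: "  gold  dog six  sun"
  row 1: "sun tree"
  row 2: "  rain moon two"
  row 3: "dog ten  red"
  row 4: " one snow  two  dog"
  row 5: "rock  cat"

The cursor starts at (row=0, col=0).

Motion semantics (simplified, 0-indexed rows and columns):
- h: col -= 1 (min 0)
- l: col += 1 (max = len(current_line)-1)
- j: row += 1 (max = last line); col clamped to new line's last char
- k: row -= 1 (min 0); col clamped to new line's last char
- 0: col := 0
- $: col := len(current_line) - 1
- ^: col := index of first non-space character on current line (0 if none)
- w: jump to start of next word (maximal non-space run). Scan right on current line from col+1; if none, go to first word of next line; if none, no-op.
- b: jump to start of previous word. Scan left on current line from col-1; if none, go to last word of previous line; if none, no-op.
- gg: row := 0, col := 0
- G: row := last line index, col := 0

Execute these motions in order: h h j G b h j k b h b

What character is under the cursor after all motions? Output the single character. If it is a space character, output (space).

Answer: o

Derivation:
After 1 (h): row=0 col=0 char='_'
After 2 (h): row=0 col=0 char='_'
After 3 (j): row=1 col=0 char='s'
After 4 (G): row=5 col=0 char='r'
After 5 (b): row=4 col=16 char='d'
After 6 (h): row=4 col=15 char='_'
After 7 (j): row=5 col=8 char='t'
After 8 (k): row=4 col=8 char='w'
After 9 (b): row=4 col=5 char='s'
After 10 (h): row=4 col=4 char='_'
After 11 (b): row=4 col=1 char='o'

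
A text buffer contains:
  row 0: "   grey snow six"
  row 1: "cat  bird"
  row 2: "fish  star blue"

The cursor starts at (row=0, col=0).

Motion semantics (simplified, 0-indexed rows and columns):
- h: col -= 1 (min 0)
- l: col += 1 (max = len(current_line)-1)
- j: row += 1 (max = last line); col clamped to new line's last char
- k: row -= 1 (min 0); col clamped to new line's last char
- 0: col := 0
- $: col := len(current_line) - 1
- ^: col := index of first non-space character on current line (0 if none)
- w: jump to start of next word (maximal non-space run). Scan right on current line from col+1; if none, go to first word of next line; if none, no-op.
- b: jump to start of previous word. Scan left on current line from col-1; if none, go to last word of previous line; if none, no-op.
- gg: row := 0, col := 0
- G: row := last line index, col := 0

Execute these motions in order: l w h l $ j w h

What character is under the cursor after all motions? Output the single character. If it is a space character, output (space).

After 1 (l): row=0 col=1 char='_'
After 2 (w): row=0 col=3 char='g'
After 3 (h): row=0 col=2 char='_'
After 4 (l): row=0 col=3 char='g'
After 5 ($): row=0 col=15 char='x'
After 6 (j): row=1 col=8 char='d'
After 7 (w): row=2 col=0 char='f'
After 8 (h): row=2 col=0 char='f'

Answer: f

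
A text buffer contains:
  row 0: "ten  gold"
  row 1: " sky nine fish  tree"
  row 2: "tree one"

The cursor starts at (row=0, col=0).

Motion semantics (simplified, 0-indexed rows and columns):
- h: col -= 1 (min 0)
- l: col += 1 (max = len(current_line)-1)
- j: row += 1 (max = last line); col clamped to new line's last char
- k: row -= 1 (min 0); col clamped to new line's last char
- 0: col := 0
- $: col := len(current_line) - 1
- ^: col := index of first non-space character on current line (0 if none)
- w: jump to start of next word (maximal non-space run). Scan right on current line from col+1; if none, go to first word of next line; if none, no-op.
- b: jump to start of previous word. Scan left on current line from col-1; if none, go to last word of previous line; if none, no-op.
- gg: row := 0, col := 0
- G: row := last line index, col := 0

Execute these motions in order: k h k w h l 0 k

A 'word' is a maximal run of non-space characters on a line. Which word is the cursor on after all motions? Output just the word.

After 1 (k): row=0 col=0 char='t'
After 2 (h): row=0 col=0 char='t'
After 3 (k): row=0 col=0 char='t'
After 4 (w): row=0 col=5 char='g'
After 5 (h): row=0 col=4 char='_'
After 6 (l): row=0 col=5 char='g'
After 7 (0): row=0 col=0 char='t'
After 8 (k): row=0 col=0 char='t'

Answer: ten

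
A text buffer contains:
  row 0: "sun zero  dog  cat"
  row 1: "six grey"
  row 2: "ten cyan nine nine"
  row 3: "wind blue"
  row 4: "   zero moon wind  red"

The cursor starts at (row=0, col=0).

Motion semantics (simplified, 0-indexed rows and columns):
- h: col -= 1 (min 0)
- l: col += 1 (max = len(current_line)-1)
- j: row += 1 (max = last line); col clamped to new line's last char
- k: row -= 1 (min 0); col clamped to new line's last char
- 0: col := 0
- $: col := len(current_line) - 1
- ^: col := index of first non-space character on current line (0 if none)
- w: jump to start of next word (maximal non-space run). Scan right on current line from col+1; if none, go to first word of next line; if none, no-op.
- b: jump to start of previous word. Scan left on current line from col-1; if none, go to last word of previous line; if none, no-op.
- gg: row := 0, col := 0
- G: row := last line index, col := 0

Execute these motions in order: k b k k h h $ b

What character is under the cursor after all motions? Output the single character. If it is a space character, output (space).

Answer: c

Derivation:
After 1 (k): row=0 col=0 char='s'
After 2 (b): row=0 col=0 char='s'
After 3 (k): row=0 col=0 char='s'
After 4 (k): row=0 col=0 char='s'
After 5 (h): row=0 col=0 char='s'
After 6 (h): row=0 col=0 char='s'
After 7 ($): row=0 col=17 char='t'
After 8 (b): row=0 col=15 char='c'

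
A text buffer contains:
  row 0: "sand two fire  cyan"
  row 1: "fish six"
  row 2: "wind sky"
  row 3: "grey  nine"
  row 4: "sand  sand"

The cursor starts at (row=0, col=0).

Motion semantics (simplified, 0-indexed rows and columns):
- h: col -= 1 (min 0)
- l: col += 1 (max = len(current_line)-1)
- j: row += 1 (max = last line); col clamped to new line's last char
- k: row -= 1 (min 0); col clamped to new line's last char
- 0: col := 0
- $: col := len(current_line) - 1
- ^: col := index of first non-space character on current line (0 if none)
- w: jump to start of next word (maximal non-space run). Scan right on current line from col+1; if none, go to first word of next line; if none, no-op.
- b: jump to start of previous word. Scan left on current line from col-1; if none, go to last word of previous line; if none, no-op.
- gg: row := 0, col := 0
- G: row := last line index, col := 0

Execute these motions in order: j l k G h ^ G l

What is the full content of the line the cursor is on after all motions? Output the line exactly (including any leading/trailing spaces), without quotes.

After 1 (j): row=1 col=0 char='f'
After 2 (l): row=1 col=1 char='i'
After 3 (k): row=0 col=1 char='a'
After 4 (G): row=4 col=0 char='s'
After 5 (h): row=4 col=0 char='s'
After 6 (^): row=4 col=0 char='s'
After 7 (G): row=4 col=0 char='s'
After 8 (l): row=4 col=1 char='a'

Answer: sand  sand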